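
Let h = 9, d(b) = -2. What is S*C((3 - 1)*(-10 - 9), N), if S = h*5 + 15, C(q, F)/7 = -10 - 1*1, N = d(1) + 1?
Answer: -4620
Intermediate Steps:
N = -1 (N = -2 + 1 = -1)
C(q, F) = -77 (C(q, F) = 7*(-10 - 1*1) = 7*(-10 - 1) = 7*(-11) = -77)
S = 60 (S = 9*5 + 15 = 45 + 15 = 60)
S*C((3 - 1)*(-10 - 9), N) = 60*(-77) = -4620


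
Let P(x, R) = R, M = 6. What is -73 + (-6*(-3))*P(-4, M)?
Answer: 35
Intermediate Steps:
-73 + (-6*(-3))*P(-4, M) = -73 - 6*(-3)*6 = -73 + 18*6 = -73 + 108 = 35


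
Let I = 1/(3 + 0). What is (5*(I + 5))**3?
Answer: 512000/27 ≈ 18963.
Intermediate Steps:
I = 1/3 ≈ 0.33333
(5*(I + 5))**3 = (5*(1/3 + 5))**3 = (5*(16/3))**3 = (80/3)**3 = 512000/27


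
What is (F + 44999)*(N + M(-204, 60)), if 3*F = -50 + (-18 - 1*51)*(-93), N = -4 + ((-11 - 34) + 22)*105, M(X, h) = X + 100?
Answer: -118887124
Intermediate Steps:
M(X, h) = 100 + X
N = -2419 (N = -4 + (-45 + 22)*105 = -4 - 23*105 = -4 - 2415 = -2419)
F = 6367/3 (F = (-50 + (-18 - 1*51)*(-93))/3 = (-50 + (-18 - 51)*(-93))/3 = (-50 - 69*(-93))/3 = (-50 + 6417)/3 = (1/3)*6367 = 6367/3 ≈ 2122.3)
(F + 44999)*(N + M(-204, 60)) = (6367/3 + 44999)*(-2419 + (100 - 204)) = 141364*(-2419 - 104)/3 = (141364/3)*(-2523) = -118887124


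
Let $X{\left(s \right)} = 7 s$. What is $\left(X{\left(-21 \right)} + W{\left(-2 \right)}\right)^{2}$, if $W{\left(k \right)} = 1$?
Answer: $21316$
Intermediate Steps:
$\left(X{\left(-21 \right)} + W{\left(-2 \right)}\right)^{2} = \left(7 \left(-21\right) + 1\right)^{2} = \left(-147 + 1\right)^{2} = \left(-146\right)^{2} = 21316$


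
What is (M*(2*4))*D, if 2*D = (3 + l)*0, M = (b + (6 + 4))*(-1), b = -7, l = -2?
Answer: 0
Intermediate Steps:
M = -3 (M = (-7 + (6 + 4))*(-1) = (-7 + 10)*(-1) = 3*(-1) = -3)
D = 0 (D = ((3 - 2)*0)/2 = (1*0)/2 = (1/2)*0 = 0)
(M*(2*4))*D = -6*4*0 = -3*8*0 = -24*0 = 0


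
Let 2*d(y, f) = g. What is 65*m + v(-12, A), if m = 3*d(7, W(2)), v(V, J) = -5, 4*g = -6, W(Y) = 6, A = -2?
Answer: -605/4 ≈ -151.25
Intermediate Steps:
g = -3/2 (g = (¼)*(-6) = -3/2 ≈ -1.5000)
d(y, f) = -¾ (d(y, f) = (½)*(-3/2) = -¾)
m = -9/4 (m = 3*(-¾) = -9/4 ≈ -2.2500)
65*m + v(-12, A) = 65*(-9/4) - 5 = -585/4 - 5 = -605/4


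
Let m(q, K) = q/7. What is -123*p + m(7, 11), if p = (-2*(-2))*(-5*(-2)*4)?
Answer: -19679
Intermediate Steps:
m(q, K) = q/7 (m(q, K) = q*(1/7) = q/7)
p = 160 (p = 4*(10*4) = 4*40 = 160)
-123*p + m(7, 11) = -123*160 + (1/7)*7 = -19680 + 1 = -19679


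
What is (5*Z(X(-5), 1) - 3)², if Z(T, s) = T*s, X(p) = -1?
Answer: 64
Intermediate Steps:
(5*Z(X(-5), 1) - 3)² = (5*(-1*1) - 3)² = (5*(-1) - 3)² = (-5 - 3)² = (-8)² = 64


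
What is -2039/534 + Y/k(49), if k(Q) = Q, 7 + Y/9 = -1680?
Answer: -1172519/3738 ≈ -313.68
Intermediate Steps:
Y = -15183 (Y = -63 + 9*(-1680) = -63 - 15120 = -15183)
-2039/534 + Y/k(49) = -2039/534 - 15183/49 = -2039*1/534 - 15183*1/49 = -2039/534 - 2169/7 = -1172519/3738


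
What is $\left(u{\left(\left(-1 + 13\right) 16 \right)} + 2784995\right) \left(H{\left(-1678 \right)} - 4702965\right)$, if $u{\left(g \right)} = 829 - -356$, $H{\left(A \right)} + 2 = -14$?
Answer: $-13103351602580$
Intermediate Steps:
$H{\left(A \right)} = -16$ ($H{\left(A \right)} = -2 - 14 = -16$)
$u{\left(g \right)} = 1185$ ($u{\left(g \right)} = 829 + 356 = 1185$)
$\left(u{\left(\left(-1 + 13\right) 16 \right)} + 2784995\right) \left(H{\left(-1678 \right)} - 4702965\right) = \left(1185 + 2784995\right) \left(-16 - 4702965\right) = 2786180 \left(-4702981\right) = -13103351602580$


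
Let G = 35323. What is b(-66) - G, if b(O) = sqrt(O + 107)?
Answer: -35323 + sqrt(41) ≈ -35317.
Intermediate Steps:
b(O) = sqrt(107 + O)
b(-66) - G = sqrt(107 - 66) - 1*35323 = sqrt(41) - 35323 = -35323 + sqrt(41)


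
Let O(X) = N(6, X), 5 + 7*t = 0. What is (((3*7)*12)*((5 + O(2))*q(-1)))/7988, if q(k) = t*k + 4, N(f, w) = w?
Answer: 2079/1997 ≈ 1.0411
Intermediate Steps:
t = -5/7 (t = -5/7 + (1/7)*0 = -5/7 + 0 = -5/7 ≈ -0.71429)
O(X) = X
q(k) = 4 - 5*k/7 (q(k) = -5*k/7 + 4 = 4 - 5*k/7)
(((3*7)*12)*((5 + O(2))*q(-1)))/7988 = (((3*7)*12)*((5 + 2)*(4 - 5/7*(-1))))/7988 = ((21*12)*(7*(4 + 5/7)))*(1/7988) = (252*(7*(33/7)))*(1/7988) = (252*33)*(1/7988) = 8316*(1/7988) = 2079/1997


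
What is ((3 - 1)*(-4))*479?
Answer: -3832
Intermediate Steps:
((3 - 1)*(-4))*479 = (2*(-4))*479 = -8*479 = -3832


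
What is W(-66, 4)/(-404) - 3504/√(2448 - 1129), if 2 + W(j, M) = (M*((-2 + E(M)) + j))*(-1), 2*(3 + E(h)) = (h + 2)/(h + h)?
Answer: -561/808 - 3504*√1319/1319 ≈ -97.175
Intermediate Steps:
E(h) = -3 + (2 + h)/(4*h) (E(h) = -3 + ((h + 2)/(h + h))/2 = -3 + ((2 + h)/((2*h)))/2 = -3 + ((2 + h)*(1/(2*h)))/2 = -3 + ((2 + h)/(2*h))/2 = -3 + (2 + h)/(4*h))
W(j, M) = -2 - M*(-2 + j + (2 - 11*M)/(4*M)) (W(j, M) = -2 + (M*((-2 + (2 - 11*M)/(4*M)) + j))*(-1) = -2 + (M*(-2 + j + (2 - 11*M)/(4*M)))*(-1) = -2 - M*(-2 + j + (2 - 11*M)/(4*M)))
W(-66, 4)/(-404) - 3504/√(2448 - 1129) = (-5/2 + (19/4)*4 - 1*4*(-66))/(-404) - 3504/√(2448 - 1129) = (-5/2 + 19 + 264)*(-1/404) - 3504*√1319/1319 = (561/2)*(-1/404) - 3504*√1319/1319 = -561/808 - 3504*√1319/1319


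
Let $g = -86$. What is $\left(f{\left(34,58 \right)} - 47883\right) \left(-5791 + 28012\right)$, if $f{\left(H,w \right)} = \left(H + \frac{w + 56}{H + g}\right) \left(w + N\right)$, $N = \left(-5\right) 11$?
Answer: $- \frac{27609081417}{26} \approx -1.0619 \cdot 10^{9}$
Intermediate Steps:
$N = -55$
$f{\left(H,w \right)} = \left(-55 + w\right) \left(H + \frac{56 + w}{-86 + H}\right)$ ($f{\left(H,w \right)} = \left(H + \frac{w + 56}{H - 86}\right) \left(w - 55\right) = \left(H + \frac{56 + w}{-86 + H}\right) \left(-55 + w\right) = \left(-55 + w\right) \left(H + \frac{56 + w}{-86 + H}\right)$)
$\left(f{\left(34,58 \right)} - 47883\right) \left(-5791 + 28012\right) = \left(\frac{-3080 + 58 + 58^{2} - 55 \cdot 34^{2} + 4730 \cdot 34 + 58 \cdot 34^{2} - 2924 \cdot 58}{-86 + 34} - 47883\right) \left(-5791 + 28012\right) = \left(\frac{-3080 + 58 + 3364 - 63580 + 160820 + 58 \cdot 1156 - 169592}{-52} - 47883\right) 22221 = \left(- \frac{-3080 + 58 + 3364 - 63580 + 160820 + 67048 - 169592}{52} - 47883\right) 22221 = \left(\left(- \frac{1}{52}\right) \left(-4962\right) - 47883\right) 22221 = \left(\frac{2481}{26} - 47883\right) 22221 = \left(- \frac{1242477}{26}\right) 22221 = - \frac{27609081417}{26}$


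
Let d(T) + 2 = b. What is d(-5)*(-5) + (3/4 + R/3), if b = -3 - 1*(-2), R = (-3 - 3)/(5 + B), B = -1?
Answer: 61/4 ≈ 15.250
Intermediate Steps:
R = -3/2 (R = (-3 - 3)/(5 - 1) = -6/4 = -6*¼ = -3/2 ≈ -1.5000)
b = -1 (b = -3 + 2 = -1)
d(T) = -3 (d(T) = -2 - 1 = -3)
d(-5)*(-5) + (3/4 + R/3) = -3*(-5) + (3/4 - 3/2/3) = 15 + (3*(¼) - 3/2*⅓) = 15 + (¾ - ½) = 15 + ¼ = 61/4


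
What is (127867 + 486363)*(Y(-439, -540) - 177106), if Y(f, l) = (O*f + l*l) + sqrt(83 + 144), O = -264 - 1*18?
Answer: 146366095160 + 614230*sqrt(227) ≈ 1.4638e+11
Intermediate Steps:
O = -282 (O = -264 - 18 = -282)
Y(f, l) = sqrt(227) + l**2 - 282*f (Y(f, l) = (-282*f + l*l) + sqrt(83 + 144) = (-282*f + l**2) + sqrt(227) = (l**2 - 282*f) + sqrt(227) = sqrt(227) + l**2 - 282*f)
(127867 + 486363)*(Y(-439, -540) - 177106) = (127867 + 486363)*((sqrt(227) + (-540)**2 - 282*(-439)) - 177106) = 614230*((sqrt(227) + 291600 + 123798) - 177106) = 614230*((415398 + sqrt(227)) - 177106) = 614230*(238292 + sqrt(227)) = 146366095160 + 614230*sqrt(227)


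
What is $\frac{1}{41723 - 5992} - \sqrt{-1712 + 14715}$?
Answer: $\frac{1}{35731} - \sqrt{13003} \approx -114.03$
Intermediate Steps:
$\frac{1}{41723 - 5992} - \sqrt{-1712 + 14715} = \frac{1}{35731} - \sqrt{13003}$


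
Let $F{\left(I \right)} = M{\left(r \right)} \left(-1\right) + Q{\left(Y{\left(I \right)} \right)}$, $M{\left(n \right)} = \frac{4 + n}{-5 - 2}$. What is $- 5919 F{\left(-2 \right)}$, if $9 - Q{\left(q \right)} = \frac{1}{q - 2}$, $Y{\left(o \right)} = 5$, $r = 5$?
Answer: $- \frac{412357}{7} \approx -58908.0$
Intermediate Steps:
$M{\left(n \right)} = - \frac{4}{7} - \frac{n}{7}$ ($M{\left(n \right)} = \frac{4 + n}{-7} = \left(4 + n\right) \left(- \frac{1}{7}\right) = - \frac{4}{7} - \frac{n}{7}$)
$Q{\left(q \right)} = 9 - \frac{1}{-2 + q}$ ($Q{\left(q \right)} = 9 - \frac{1}{q - 2} = 9 - \frac{1}{-2 + q}$)
$F{\left(I \right)} = \frac{209}{21}$ ($F{\left(I \right)} = \left(- \frac{4}{7} - \frac{5}{7}\right) \left(-1\right) + \frac{-19 + 9 \cdot 5}{-2 + 5} = \left(- \frac{4}{7} - \frac{5}{7}\right) \left(-1\right) + \frac{-19 + 45}{3} = \left(- \frac{9}{7}\right) \left(-1\right) + \frac{1}{3} \cdot 26 = \frac{9}{7} + \frac{26}{3} = \frac{209}{21}$)
$- 5919 F{\left(-2 \right)} = \left(-5919\right) \frac{209}{21} = - \frac{412357}{7}$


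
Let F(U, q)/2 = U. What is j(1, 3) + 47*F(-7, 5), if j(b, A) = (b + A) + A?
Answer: -651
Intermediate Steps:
j(b, A) = b + 2*A (j(b, A) = (A + b) + A = b + 2*A)
F(U, q) = 2*U
j(1, 3) + 47*F(-7, 5) = (1 + 2*3) + 47*(2*(-7)) = (1 + 6) + 47*(-14) = 7 - 658 = -651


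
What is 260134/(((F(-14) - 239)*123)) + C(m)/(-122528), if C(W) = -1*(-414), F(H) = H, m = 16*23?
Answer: -15943291009/1906474416 ≈ -8.3627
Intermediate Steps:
m = 368
C(W) = 414
260134/(((F(-14) - 239)*123)) + C(m)/(-122528) = 260134/(((-14 - 239)*123)) + 414/(-122528) = 260134/((-253*123)) + 414*(-1/122528) = 260134/(-31119) - 207/61264 = 260134*(-1/31119) - 207/61264 = -260134/31119 - 207/61264 = -15943291009/1906474416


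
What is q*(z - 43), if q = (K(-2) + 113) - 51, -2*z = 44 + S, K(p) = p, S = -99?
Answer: -930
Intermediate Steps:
z = 55/2 (z = -(44 - 99)/2 = -½*(-55) = 55/2 ≈ 27.500)
q = 60 (q = (-2 + 113) - 51 = 111 - 51 = 60)
q*(z - 43) = 60*(55/2 - 43) = 60*(-31/2) = -930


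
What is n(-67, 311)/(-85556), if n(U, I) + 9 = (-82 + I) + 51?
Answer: -271/85556 ≈ -0.0031675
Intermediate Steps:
n(U, I) = -40 + I (n(U, I) = -9 + ((-82 + I) + 51) = -9 + (-31 + I) = -40 + I)
n(-67, 311)/(-85556) = (-40 + 311)/(-85556) = 271*(-1/85556) = -271/85556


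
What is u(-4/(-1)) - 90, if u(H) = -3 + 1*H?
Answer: -89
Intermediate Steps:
u(H) = -3 + H
u(-4/(-1)) - 90 = (-3 - 4/(-1)) - 90 = (-3 - 4*(-1)) - 90 = (-3 + 4) - 90 = 1 - 90 = -89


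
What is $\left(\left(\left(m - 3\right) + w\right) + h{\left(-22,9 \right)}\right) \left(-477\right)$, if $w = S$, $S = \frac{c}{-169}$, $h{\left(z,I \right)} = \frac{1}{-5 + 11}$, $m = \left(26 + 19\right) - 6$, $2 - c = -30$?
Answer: $- \frac{5800479}{338} \approx -17161.0$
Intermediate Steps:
$c = 32$ ($c = 2 - -30 = 2 + 30 = 32$)
$m = 39$ ($m = 45 - 6 = 39$)
$h{\left(z,I \right)} = \frac{1}{6}$
$S = - \frac{32}{169}$ ($S = \frac{32}{-169} = 32 \left(- \frac{1}{169}\right) = - \frac{32}{169} \approx -0.18935$)
$w = - \frac{32}{169} \approx -0.18935$
$\left(\left(\left(m - 3\right) + w\right) + h{\left(-22,9 \right)}\right) \left(-477\right) = \left(\left(\left(39 - 3\right) - \frac{32}{169}\right) + \frac{1}{6}\right) \left(-477\right) = \left(\left(36 - \frac{32}{169}\right) + \frac{1}{6}\right) \left(-477\right) = \left(\frac{6052}{169} + \frac{1}{6}\right) \left(-477\right) = \frac{36481}{1014} \left(-477\right) = - \frac{5800479}{338}$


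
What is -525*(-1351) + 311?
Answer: 709586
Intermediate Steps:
-525*(-1351) + 311 = 709275 + 311 = 709586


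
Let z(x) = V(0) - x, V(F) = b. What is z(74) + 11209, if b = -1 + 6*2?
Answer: 11146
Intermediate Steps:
b = 11 (b = -1 + 12 = 11)
V(F) = 11
z(x) = 11 - x
z(74) + 11209 = (11 - 1*74) + 11209 = (11 - 74) + 11209 = -63 + 11209 = 11146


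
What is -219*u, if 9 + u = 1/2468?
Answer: 4864209/2468 ≈ 1970.9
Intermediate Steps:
u = -22211/2468 (u = -9 + 1/2468 = -22211/2468 ≈ -8.9996)
-219*u = -219*(-22211/2468) = 4864209/2468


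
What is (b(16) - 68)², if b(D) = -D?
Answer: 7056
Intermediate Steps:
(b(16) - 68)² = (-1*16 - 68)² = (-16 - 68)² = (-84)² = 7056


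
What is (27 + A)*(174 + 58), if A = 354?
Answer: 88392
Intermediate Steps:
(27 + A)*(174 + 58) = (27 + 354)*(174 + 58) = 381*232 = 88392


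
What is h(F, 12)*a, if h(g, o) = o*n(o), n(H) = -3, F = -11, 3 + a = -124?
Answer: 4572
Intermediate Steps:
a = -127 (a = -3 - 124 = -127)
h(g, o) = -3*o (h(g, o) = o*(-3) = -3*o)
h(F, 12)*a = -3*12*(-127) = -36*(-127) = 4572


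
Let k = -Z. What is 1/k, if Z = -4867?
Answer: 1/4867 ≈ 0.00020547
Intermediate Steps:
k = 4867 (k = -1*(-4867) = 4867)
1/k = 1/4867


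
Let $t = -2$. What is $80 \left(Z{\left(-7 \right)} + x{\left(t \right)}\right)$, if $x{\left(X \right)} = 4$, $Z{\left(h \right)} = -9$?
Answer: $-400$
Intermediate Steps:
$80 \left(Z{\left(-7 \right)} + x{\left(t \right)}\right) = 80 \left(-9 + 4\right) = 80 \left(-5\right) = -400$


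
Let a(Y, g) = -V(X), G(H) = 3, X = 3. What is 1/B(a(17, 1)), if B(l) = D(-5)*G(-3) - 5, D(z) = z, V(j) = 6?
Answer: -1/20 ≈ -0.050000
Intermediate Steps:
a(Y, g) = -6 (a(Y, g) = -1*6 = -6)
B(l) = -20 (B(l) = -5*3 - 5 = -15 - 5 = -20)
1/B(a(17, 1)) = 1/(-20) = -1/20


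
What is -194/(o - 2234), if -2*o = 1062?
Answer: 194/2765 ≈ 0.070163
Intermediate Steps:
o = -531 (o = -½*1062 = -531)
-194/(o - 2234) = -194/(-531 - 2234) = -194/(-2765) = -1/2765*(-194) = 194/2765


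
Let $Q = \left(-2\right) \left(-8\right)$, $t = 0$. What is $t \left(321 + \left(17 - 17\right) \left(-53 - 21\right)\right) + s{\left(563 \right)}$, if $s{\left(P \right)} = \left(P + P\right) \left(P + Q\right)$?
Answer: $651954$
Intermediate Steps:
$Q = 16$
$s{\left(P \right)} = 2 P \left(16 + P\right)$ ($s{\left(P \right)} = \left(P + P\right) \left(P + 16\right) = 2 P \left(16 + P\right)$)
$t \left(321 + \left(17 - 17\right) \left(-53 - 21\right)\right) + s{\left(563 \right)} = 0 \left(321 + \left(17 - 17\right) \left(-53 - 21\right)\right) + 2 \cdot 563 \left(16 + 563\right) = 0 \left(321 + 0 \left(-74\right)\right) + 2 \cdot 563 \cdot 579 = 0 \left(321 + 0\right) + 651954 = 0 \cdot 321 + 651954 = 0 + 651954 = 651954$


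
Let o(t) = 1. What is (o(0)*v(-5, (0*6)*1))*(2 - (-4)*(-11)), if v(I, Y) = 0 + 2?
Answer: -84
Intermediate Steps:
v(I, Y) = 2
(o(0)*v(-5, (0*6)*1))*(2 - (-4)*(-11)) = (1*2)*(2 - (-4)*(-11)) = 2*(2 - 1*44) = 2*(2 - 44) = 2*(-42) = -84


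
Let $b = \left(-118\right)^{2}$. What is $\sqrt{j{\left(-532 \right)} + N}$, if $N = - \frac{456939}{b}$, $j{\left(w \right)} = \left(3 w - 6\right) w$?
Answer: $\frac{3 \sqrt{1318496333}}{118} \approx 923.16$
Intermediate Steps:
$j{\left(w \right)} = w \left(-6 + 3 w\right)$ ($j{\left(w \right)} = \left(-6 + 3 w\right) w = w \left(-6 + 3 w\right)$)
$b = 13924$
$N = - \frac{456939}{13924} \approx -32.817$
$\sqrt{j{\left(-532 \right)} + N} = \sqrt{3 \left(-532\right) \left(-2 - 532\right) - \frac{456939}{13924}} = \sqrt{3 \left(-532\right) \left(-534\right) - \frac{456939}{13924}} = \sqrt{852264 - \frac{456939}{13924}} = \sqrt{\frac{11866466997}{13924}} = \frac{3 \sqrt{1318496333}}{118}$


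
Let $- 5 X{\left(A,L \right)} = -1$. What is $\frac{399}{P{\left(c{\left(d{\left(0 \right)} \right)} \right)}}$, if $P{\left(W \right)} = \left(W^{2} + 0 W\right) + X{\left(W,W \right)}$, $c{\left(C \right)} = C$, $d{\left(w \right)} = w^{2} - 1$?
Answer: $\frac{665}{2} \approx 332.5$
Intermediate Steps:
$X{\left(A,L \right)} = \frac{1}{5}$ ($X{\left(A,L \right)} = \left(- \frac{1}{5}\right) \left(-1\right) = \frac{1}{5}$)
$d{\left(w \right)} = -1 + w^{2}$ ($d{\left(w \right)} = w^{2} - 1 = -1 + w^{2}$)
$P{\left(W \right)} = \frac{1}{5} + W^{2}$ ($P{\left(W \right)} = \left(W^{2} + 0 W\right) + \frac{1}{5} = \left(W^{2} + 0\right) + \frac{1}{5} = W^{2} + \frac{1}{5} = \frac{1}{5} + W^{2}$)
$\frac{399}{P{\left(c{\left(d{\left(0 \right)} \right)} \right)}} = \frac{399}{\frac{1}{5} + \left(-1 + 0^{2}\right)^{2}} = \frac{399}{\frac{1}{5} + \left(-1 + 0\right)^{2}} = \frac{399}{\frac{1}{5} + \left(-1\right)^{2}} = \frac{399}{\frac{1}{5} + 1} = \frac{399}{\frac{6}{5}} = 399 \cdot \frac{5}{6} = \frac{665}{2}$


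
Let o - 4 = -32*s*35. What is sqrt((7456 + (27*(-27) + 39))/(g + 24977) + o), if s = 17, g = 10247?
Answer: 3*I*sqrt(567529347)/518 ≈ 137.97*I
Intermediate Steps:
o = -19036 (o = 4 - 32*17*35 = 4 - 544*35 = 4 - 19040 = -19036)
sqrt((7456 + (27*(-27) + 39))/(g + 24977) + o) = sqrt((7456 + (27*(-27) + 39))/(10247 + 24977) - 19036) = sqrt((7456 + (-729 + 39))/35224 - 19036) = sqrt((7456 - 690)*(1/35224) - 19036) = sqrt(6766*(1/35224) - 19036) = sqrt(199/1036 - 19036) = sqrt(-19721097/1036) = 3*I*sqrt(567529347)/518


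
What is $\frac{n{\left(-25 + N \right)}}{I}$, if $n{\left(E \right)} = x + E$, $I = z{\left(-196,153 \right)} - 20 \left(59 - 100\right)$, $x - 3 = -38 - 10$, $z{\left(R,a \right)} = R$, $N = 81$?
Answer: $\frac{11}{624} \approx 0.017628$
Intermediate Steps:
$x = -45$ ($x = 3 - 48 = -45$)
$I = 624$ ($I = -196 - 20 \left(59 - 100\right) = -196 - -820 = -196 + 820 = 624$)
$n{\left(E \right)} = -45 + E$
$\frac{n{\left(-25 + N \right)}}{I} = \frac{-45 + \left(-25 + 81\right)}{624} = \left(-45 + 56\right) \frac{1}{624} = 11 \cdot \frac{1}{624} = \frac{11}{624}$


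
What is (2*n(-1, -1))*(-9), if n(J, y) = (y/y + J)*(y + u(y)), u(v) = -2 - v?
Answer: 0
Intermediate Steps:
n(J, y) = -2 - 2*J (n(J, y) = (y/y + J)*(y + (-2 - y)) = (1 + J)*(-2) = -2 - 2*J)
(2*n(-1, -1))*(-9) = (2*(-2 - 2*(-1)))*(-9) = (2*(-2 + 2))*(-9) = (2*0)*(-9) = 0*(-9) = 0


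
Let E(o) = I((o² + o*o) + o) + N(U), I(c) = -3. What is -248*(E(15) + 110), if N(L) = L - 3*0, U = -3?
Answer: -25792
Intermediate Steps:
N(L) = L (N(L) = L + 0 = L)
E(o) = -6 (E(o) = -3 - 3 = -6)
-248*(E(15) + 110) = -248*(-6 + 110) = -248*104 = -25792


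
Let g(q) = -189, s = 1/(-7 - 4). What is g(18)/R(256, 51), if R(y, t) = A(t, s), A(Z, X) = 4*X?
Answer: 2079/4 ≈ 519.75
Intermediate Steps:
s = -1/11 (s = 1/(-11) = -1/11 ≈ -0.090909)
R(y, t) = -4/11 (R(y, t) = 4*(-1/11) = -4/11)
g(18)/R(256, 51) = -189/(-4/11) = -189*(-11/4) = 2079/4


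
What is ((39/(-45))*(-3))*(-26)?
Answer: -338/5 ≈ -67.600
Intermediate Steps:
((39/(-45))*(-3))*(-26) = ((39*(-1/45))*(-3))*(-26) = -13/15*(-3)*(-26) = (13/5)*(-26) = -338/5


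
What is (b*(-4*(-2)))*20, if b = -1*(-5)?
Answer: 800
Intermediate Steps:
b = 5
(b*(-4*(-2)))*20 = (5*(-4*(-2)))*20 = (5*8)*20 = 40*20 = 800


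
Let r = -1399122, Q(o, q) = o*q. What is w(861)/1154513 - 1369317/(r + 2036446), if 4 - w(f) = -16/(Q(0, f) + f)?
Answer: -1361147767890641/633522804005532 ≈ -2.1485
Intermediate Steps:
w(f) = 4 + 16/f (w(f) = 4 - (-16)/(0*f + f) = 4 - (-16)/(0 + f) = 4 - (-16)/f = 4 + 16/f)
w(861)/1154513 - 1369317/(r + 2036446) = (4 + 16/861)/1154513 - 1369317/(-1399122 + 2036446) = (4 + 16*(1/861))*(1/1154513) - 1369317/637324 = (4 + 16/861)*(1/1154513) - 1369317*1/637324 = (3460/861)*(1/1154513) - 1369317/637324 = 3460/994035693 - 1369317/637324 = -1361147767890641/633522804005532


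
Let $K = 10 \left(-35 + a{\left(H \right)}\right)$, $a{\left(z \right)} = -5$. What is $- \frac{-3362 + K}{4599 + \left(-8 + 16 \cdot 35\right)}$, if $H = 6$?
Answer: $\frac{1254}{1717} \approx 0.73034$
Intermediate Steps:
$K = -400$ ($K = 10 \left(-35 - 5\right) = 10 \left(-40\right) = -400$)
$- \frac{-3362 + K}{4599 + \left(-8 + 16 \cdot 35\right)} = - \frac{-3362 - 400}{4599 + \left(-8 + 16 \cdot 35\right)} = - \frac{-3762}{4599 + \left(-8 + 560\right)} = - \frac{-3762}{4599 + 552} = - \frac{-3762}{5151} = \left(-1\right) \left(- \frac{1254}{1717}\right) = \frac{1254}{1717}$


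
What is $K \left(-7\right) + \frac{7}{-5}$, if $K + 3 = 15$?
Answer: $- \frac{427}{5} \approx -85.4$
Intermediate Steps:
$K = 12$ ($K = -3 + 15 = 12$)
$K \left(-7\right) + \frac{7}{-5} = 12 \left(-7\right) + \frac{7}{-5} = -84 + 7 \left(- \frac{1}{5}\right) = -84 - \frac{7}{5} = - \frac{427}{5}$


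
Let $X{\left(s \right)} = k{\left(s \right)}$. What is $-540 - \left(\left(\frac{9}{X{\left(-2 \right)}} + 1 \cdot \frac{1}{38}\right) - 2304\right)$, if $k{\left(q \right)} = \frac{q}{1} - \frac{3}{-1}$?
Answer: $\frac{66689}{38} \approx 1755.0$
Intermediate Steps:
$k{\left(q \right)} = 3 + q$ ($k{\left(q \right)} = q 1 - -3 = q + 3 = 3 + q$)
$X{\left(s \right)} = 3 + s$
$-540 - \left(\left(\frac{9}{X{\left(-2 \right)}} + 1 \cdot \frac{1}{38}\right) - 2304\right) = -540 - \left(\left(\frac{9}{3 - 2} + 1 \cdot \frac{1}{38}\right) - 2304\right) = -540 - \left(\left(\frac{9}{1} + 1 \cdot \frac{1}{38}\right) - 2304\right) = -540 - \left(\left(9 \cdot 1 + \frac{1}{38}\right) - 2304\right) = -540 - \left(\left(9 + \frac{1}{38}\right) - 2304\right) = -540 - \left(\frac{343}{38} - 2304\right) = -540 - - \frac{87209}{38} = -540 + \frac{87209}{38} = \frac{66689}{38}$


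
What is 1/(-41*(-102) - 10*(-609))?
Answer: 1/10272 ≈ 9.7352e-5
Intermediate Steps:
1/(-41*(-102) - 10*(-609)) = 1/(4182 + 6090) = 1/10272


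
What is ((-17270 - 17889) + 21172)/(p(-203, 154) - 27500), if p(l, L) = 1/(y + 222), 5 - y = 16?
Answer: 2951257/5802499 ≈ 0.50862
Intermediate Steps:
y = -11 (y = 5 - 1*16 = 5 - 16 = -11)
p(l, L) = 1/211 (p(l, L) = 1/(-11 + 222) = 1/211)
((-17270 - 17889) + 21172)/(p(-203, 154) - 27500) = ((-17270 - 17889) + 21172)/(1/211 - 27500) = (-35159 + 21172)/(-5802499/211) = -13987*(-211/5802499) = 2951257/5802499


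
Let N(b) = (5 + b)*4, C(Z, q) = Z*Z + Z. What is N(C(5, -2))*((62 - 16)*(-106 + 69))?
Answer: -238280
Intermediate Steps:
C(Z, q) = Z + Z² (C(Z, q) = Z² + Z = Z + Z²)
N(b) = 20 + 4*b
N(C(5, -2))*((62 - 16)*(-106 + 69)) = (20 + 4*(5*(1 + 5)))*((62 - 16)*(-106 + 69)) = (20 + 4*(5*6))*(46*(-37)) = (20 + 4*30)*(-1702) = (20 + 120)*(-1702) = 140*(-1702) = -238280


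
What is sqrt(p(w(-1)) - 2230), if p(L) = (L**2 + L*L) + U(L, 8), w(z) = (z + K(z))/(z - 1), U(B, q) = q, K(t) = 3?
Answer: 2*I*sqrt(555) ≈ 47.117*I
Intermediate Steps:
w(z) = (3 + z)/(-1 + z) (w(z) = (z + 3)/(z - 1) = (3 + z)/(-1 + z))
p(L) = 8 + 2*L**2 (p(L) = (L**2 + L*L) + 8 = (L**2 + L**2) + 8 = 2*L**2 + 8 = 8 + 2*L**2)
sqrt(p(w(-1)) - 2230) = sqrt((8 + 2*((3 - 1)/(-1 - 1))**2) - 2230) = sqrt((8 + 2*(2/(-2))**2) - 2230) = sqrt((8 + 2*(-1/2*2)**2) - 2230) = sqrt((8 + 2*(-1)**2) - 2230) = sqrt((8 + 2*1) - 2230) = sqrt((8 + 2) - 2230) = sqrt(10 - 2230) = sqrt(-2220) = 2*I*sqrt(555)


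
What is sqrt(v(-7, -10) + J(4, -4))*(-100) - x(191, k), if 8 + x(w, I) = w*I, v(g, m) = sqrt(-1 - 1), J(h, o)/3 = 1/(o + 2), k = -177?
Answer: 33815 - 50*sqrt(-6 + 4*I*sqrt(2)) ≈ 33762.0 - 133.45*I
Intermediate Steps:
J(h, o) = 3/(2 + o) (J(h, o) = 3/(o + 2) = 3/(2 + o))
v(g, m) = I*sqrt(2) (v(g, m) = sqrt(-2) = I*sqrt(2))
x(w, I) = -8 + I*w (x(w, I) = -8 + w*I = -8 + I*w)
sqrt(v(-7, -10) + J(4, -4))*(-100) - x(191, k) = sqrt(I*sqrt(2) + 3/(2 - 4))*(-100) - (-8 - 177*191) = sqrt(I*sqrt(2) + 3/(-2))*(-100) - (-8 - 33807) = sqrt(I*sqrt(2) + 3*(-1/2))*(-100) - 1*(-33815) = sqrt(I*sqrt(2) - 3/2)*(-100) + 33815 = sqrt(-3/2 + I*sqrt(2))*(-100) + 33815 = -100*sqrt(-3/2 + I*sqrt(2)) + 33815 = 33815 - 100*sqrt(-3/2 + I*sqrt(2))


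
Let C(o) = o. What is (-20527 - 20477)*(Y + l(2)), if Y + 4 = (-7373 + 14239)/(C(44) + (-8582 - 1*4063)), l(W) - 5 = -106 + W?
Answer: 53500748076/12601 ≈ 4.2458e+6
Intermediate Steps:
l(W) = -101 + W (l(W) = 5 + (-106 + W) = -101 + W)
Y = -57270/12601 (Y = -4 + (-7373 + 14239)/(44 + (-8582 - 1*4063)) = -4 + 6866/(44 + (-8582 - 4063)) = -4 + 6866/(44 - 12645) = -4 + 6866/(-12601) = -4 + 6866*(-1/12601) = -4 - 6866/12601 = -57270/12601 ≈ -4.5449)
(-20527 - 20477)*(Y + l(2)) = (-20527 - 20477)*(-57270/12601 + (-101 + 2)) = -41004*(-57270/12601 - 99) = -41004*(-1304769/12601) = 53500748076/12601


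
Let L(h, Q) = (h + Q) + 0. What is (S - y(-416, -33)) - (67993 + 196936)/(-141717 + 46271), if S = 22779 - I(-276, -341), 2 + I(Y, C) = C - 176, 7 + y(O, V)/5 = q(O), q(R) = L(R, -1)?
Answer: 2426311357/95446 ≈ 25421.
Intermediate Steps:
L(h, Q) = Q + h (L(h, Q) = (Q + h) + 0 = Q + h)
q(R) = -1 + R
y(O, V) = -40 + 5*O (y(O, V) = -35 + 5*(-1 + O) = -35 + (-5 + 5*O) = -40 + 5*O)
I(Y, C) = -178 + C (I(Y, C) = -2 + (C - 176) = -2 + (-176 + C) = -178 + C)
S = 23298 (S = 22779 - (-178 - 341) = 22779 - 1*(-519) = 22779 + 519 = 23298)
(S - y(-416, -33)) - (67993 + 196936)/(-141717 + 46271) = (23298 - (-40 + 5*(-416))) - (67993 + 196936)/(-141717 + 46271) = (23298 - (-40 - 2080)) - 264929/(-95446) = (23298 - 1*(-2120)) - 264929*(-1)/95446 = (23298 + 2120) - 1*(-264929/95446) = 25418 + 264929/95446 = 2426311357/95446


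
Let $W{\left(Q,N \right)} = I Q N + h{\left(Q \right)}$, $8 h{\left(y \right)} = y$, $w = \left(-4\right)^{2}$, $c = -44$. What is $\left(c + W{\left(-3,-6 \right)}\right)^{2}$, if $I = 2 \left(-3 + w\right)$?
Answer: $\frac{11485321}{64} \approx 1.7946 \cdot 10^{5}$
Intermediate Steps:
$w = 16$
$h{\left(y \right)} = \frac{y}{8}$
$I = 26$ ($I = 2 \left(-3 + 16\right) = 2 \cdot 13 = 26$)
$W{\left(Q,N \right)} = \frac{Q}{8} + 26 N Q$ ($W{\left(Q,N \right)} = 26 Q N + \frac{Q}{8} = 26 N Q + \frac{Q}{8} = \frac{Q}{8} + 26 N Q$)
$\left(c + W{\left(-3,-6 \right)}\right)^{2} = \left(-44 + \frac{1}{8} \left(-3\right) \left(1 + 208 \left(-6\right)\right)\right)^{2} = \left(-44 + \frac{1}{8} \left(-3\right) \left(1 - 1248\right)\right)^{2} = \left(-44 + \frac{1}{8} \left(-3\right) \left(-1247\right)\right)^{2} = \left(-44 + \frac{3741}{8}\right)^{2} = \left(\frac{3389}{8}\right)^{2} = \frac{11485321}{64}$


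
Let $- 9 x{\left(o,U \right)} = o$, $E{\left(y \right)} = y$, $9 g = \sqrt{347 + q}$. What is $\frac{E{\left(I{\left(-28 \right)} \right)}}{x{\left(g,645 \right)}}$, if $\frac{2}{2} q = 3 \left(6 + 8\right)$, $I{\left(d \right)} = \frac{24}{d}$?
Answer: $\frac{486 \sqrt{389}}{2723} \approx 3.5202$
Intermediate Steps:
$q = 42$ ($q = 3 \left(6 + 8\right) = 3 \cdot 14 = 42$)
$g = \frac{\sqrt{389}}{9}$ ($g = \frac{\sqrt{347 + 42}}{9} = \frac{\sqrt{389}}{9} \approx 2.1915$)
$x{\left(o,U \right)} = - \frac{o}{9}$
$\frac{E{\left(I{\left(-28 \right)} \right)}}{x{\left(g,645 \right)}} = \frac{24 \frac{1}{-28}}{\left(- \frac{1}{9}\right) \frac{\sqrt{389}}{9}} = \frac{24 \left(- \frac{1}{28}\right)}{\left(- \frac{1}{81}\right) \sqrt{389}} = - \frac{6 \left(- \frac{81 \sqrt{389}}{389}\right)}{7} = \frac{486 \sqrt{389}}{2723}$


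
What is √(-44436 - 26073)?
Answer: I*√70509 ≈ 265.54*I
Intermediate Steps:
√(-44436 - 26073) = √(-70509) = I*√70509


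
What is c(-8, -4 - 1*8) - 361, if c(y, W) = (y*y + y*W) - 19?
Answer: -220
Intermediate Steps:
c(y, W) = -19 + y² + W*y (c(y, W) = (y² + W*y) - 19 = -19 + y² + W*y)
c(-8, -4 - 1*8) - 361 = (-19 + (-8)² + (-4 - 1*8)*(-8)) - 361 = (-19 + 64 + (-4 - 8)*(-8)) - 361 = (-19 + 64 - 12*(-8)) - 361 = (-19 + 64 + 96) - 361 = 141 - 361 = -220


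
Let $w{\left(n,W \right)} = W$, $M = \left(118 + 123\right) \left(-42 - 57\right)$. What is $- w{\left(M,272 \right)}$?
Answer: $-272$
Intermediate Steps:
$M = -23859$ ($M = 241 \left(-99\right) = -23859$)
$- w{\left(M,272 \right)} = \left(-1\right) 272 = -272$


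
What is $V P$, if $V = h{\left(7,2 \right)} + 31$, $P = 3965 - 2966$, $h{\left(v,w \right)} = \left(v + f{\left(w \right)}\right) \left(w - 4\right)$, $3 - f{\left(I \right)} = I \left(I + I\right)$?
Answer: $26973$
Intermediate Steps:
$f{\left(I \right)} = 3 - 2 I^{2}$ ($f{\left(I \right)} = 3 - I \left(I + I\right) = 3 - I 2 I = 3 - 2 I^{2}$)
$h{\left(v,w \right)} = \left(-4 + w\right) \left(3 + v - 2 w^{2}\right)$ ($h{\left(v,w \right)} = \left(v - \left(-3 + 2 w^{2}\right)\right) \left(w - 4\right) = \left(3 + v - 2 w^{2}\right) \left(-4 + w\right) = \left(-4 + w\right) \left(3 + v - 2 w^{2}\right)$)
$P = 999$
$V = 27$ ($V = \left(-12 - 28 + 8 \cdot 2^{2} + 7 \cdot 2 - 2 \left(-3 + 2 \cdot 2^{2}\right)\right) + 31 = \left(-12 - 28 + 8 \cdot 4 + 14 - 2 \left(-3 + 2 \cdot 4\right)\right) + 31 = \left(-12 - 28 + 32 + 14 - 2 \left(-3 + 8\right)\right) + 31 = \left(-12 - 28 + 32 + 14 - 2 \cdot 5\right) + 31 = \left(-12 - 28 + 32 + 14 - 10\right) + 31 = -4 + 31 = 27$)
$V P = 27 \cdot 999 = 26973$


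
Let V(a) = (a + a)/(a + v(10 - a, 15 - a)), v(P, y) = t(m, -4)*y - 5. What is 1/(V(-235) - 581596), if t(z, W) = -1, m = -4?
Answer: -49/28498157 ≈ -1.7194e-6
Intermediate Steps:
v(P, y) = -5 - y (v(P, y) = -y - 5 = -5 - y)
V(a) = 2*a/(-20 + 2*a) (V(a) = (a + a)/(a + (-5 - (15 - a))) = (2*a)/(a + (-5 + (-15 + a))) = (2*a)/(a + (-20 + a)) = (2*a)/(-20 + 2*a) = 2*a/(-20 + 2*a))
1/(V(-235) - 581596) = 1/(-235/(-10 - 235) - 581596) = 1/(-235/(-245) - 581596) = 1/(-235*(-1/245) - 581596) = 1/(47/49 - 581596) = 1/(-28498157/49) = -49/28498157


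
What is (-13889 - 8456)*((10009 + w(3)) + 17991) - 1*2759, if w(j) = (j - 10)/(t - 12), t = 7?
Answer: -625694042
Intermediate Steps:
w(j) = 2 - j/5 (w(j) = (j - 10)/(7 - 12) = (-10 + j)/(-5) = (-10 + j)*(-⅕) = 2 - j/5)
(-13889 - 8456)*((10009 + w(3)) + 17991) - 1*2759 = (-13889 - 8456)*((10009 + (2 - ⅕*3)) + 17991) - 1*2759 = -22345*((10009 + (2 - ⅗)) + 17991) - 2759 = -22345*((10009 + 7/5) + 17991) - 2759 = -22345*(50052/5 + 17991) - 2759 = -22345*140007/5 - 2759 = -625691283 - 2759 = -625694042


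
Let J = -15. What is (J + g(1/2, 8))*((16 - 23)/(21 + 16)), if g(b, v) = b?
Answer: 203/74 ≈ 2.7432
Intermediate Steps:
(J + g(1/2, 8))*((16 - 23)/(21 + 16)) = (-15 + 1/2)*((16 - 23)/(21 + 16)) = (-15 + 1/2)*(-7/37) = -(-203)/(2*37) = -29/2*(-7/37) = 203/74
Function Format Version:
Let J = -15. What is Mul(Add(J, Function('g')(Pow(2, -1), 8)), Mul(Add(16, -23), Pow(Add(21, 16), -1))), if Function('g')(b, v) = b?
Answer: Rational(203, 74) ≈ 2.7432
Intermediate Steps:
Mul(Add(J, Function('g')(Pow(2, -1), 8)), Mul(Add(16, -23), Pow(Add(21, 16), -1))) = Mul(Add(-15, Pow(2, -1)), Mul(Add(16, -23), Pow(Add(21, 16), -1))) = Mul(Add(-15, Rational(1, 2)), Mul(-7, Pow(37, -1))) = Mul(Rational(-29, 2), Mul(-7, Rational(1, 37))) = Mul(Rational(-29, 2), Rational(-7, 37)) = Rational(203, 74)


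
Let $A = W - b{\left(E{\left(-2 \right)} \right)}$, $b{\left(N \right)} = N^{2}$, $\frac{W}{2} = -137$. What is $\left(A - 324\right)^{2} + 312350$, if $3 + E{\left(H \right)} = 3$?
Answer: $669954$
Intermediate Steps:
$E{\left(H \right)} = 0$ ($E{\left(H \right)} = -3 + 3 = 0$)
$W = -274$ ($W = 2 \left(-137\right) = -274$)
$A = -274$ ($A = -274 - 0^{2} = -274 - 0 = -274 + 0 = -274$)
$\left(A - 324\right)^{2} + 312350 = \left(-274 - 324\right)^{2} + 312350 = \left(-598\right)^{2} + 312350 = 357604 + 312350 = 669954$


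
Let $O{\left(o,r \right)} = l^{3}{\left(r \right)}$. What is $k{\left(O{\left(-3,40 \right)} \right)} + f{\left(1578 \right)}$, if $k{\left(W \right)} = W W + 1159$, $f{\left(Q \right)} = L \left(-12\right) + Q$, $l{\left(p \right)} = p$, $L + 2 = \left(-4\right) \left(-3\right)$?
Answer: $4096002617$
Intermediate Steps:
$L = 10$ ($L = -2 - -12 = -2 + 12 = 10$)
$O{\left(o,r \right)} = r^{3}$
$f{\left(Q \right)} = -120 + Q$ ($f{\left(Q \right)} = 10 \left(-12\right) + Q = -120 + Q$)
$k{\left(W \right)} = 1159 + W^{2}$ ($k{\left(W \right)} = W^{2} + 1159 = 1159 + W^{2}$)
$k{\left(O{\left(-3,40 \right)} \right)} + f{\left(1578 \right)} = \left(1159 + \left(40^{3}\right)^{2}\right) + \left(-120 + 1578\right) = \left(1159 + 64000^{2}\right) + 1458 = \left(1159 + 4096000000\right) + 1458 = 4096001159 + 1458 = 4096002617$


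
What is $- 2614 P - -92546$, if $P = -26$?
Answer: $160510$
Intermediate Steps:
$- 2614 P - -92546 = \left(-2614\right) \left(-26\right) - -92546 = 67964 + 92546 = 160510$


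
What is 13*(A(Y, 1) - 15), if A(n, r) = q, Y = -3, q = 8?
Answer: -91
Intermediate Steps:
A(n, r) = 8
13*(A(Y, 1) - 15) = 13*(8 - 15) = 13*(-7) = -91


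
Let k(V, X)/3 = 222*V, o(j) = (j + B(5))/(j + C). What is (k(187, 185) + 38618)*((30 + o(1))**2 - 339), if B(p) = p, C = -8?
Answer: 4079815800/49 ≈ 8.3262e+7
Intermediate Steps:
o(j) = (5 + j)/(-8 + j) (o(j) = (j + 5)/(j - 8) = (5 + j)/(-8 + j))
k(V, X) = 666*V (k(V, X) = 3*(222*V) = 666*V)
(k(187, 185) + 38618)*((30 + o(1))**2 - 339) = (666*187 + 38618)*((30 + (5 + 1)/(-8 + 1))**2 - 339) = (124542 + 38618)*((30 + 6/(-7))**2 - 339) = 163160*((30 - 1/7*6)**2 - 339) = 163160*((30 - 6/7)**2 - 339) = 163160*((204/7)**2 - 339) = 163160*(41616/49 - 339) = 163160*(25005/49) = 4079815800/49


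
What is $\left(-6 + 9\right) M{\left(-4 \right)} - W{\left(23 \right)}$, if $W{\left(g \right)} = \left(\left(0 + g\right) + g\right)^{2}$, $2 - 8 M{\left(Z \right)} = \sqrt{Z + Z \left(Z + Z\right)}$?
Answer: $- \frac{8461}{4} - \frac{3 \sqrt{7}}{4} \approx -2117.2$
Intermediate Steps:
$M{\left(Z \right)} = \frac{1}{4} - \frac{\sqrt{Z + 2 Z^{2}}}{8}$ ($M{\left(Z \right)} = \frac{1}{4} - \frac{\sqrt{Z + Z \left(Z + Z\right)}}{8} = \frac{1}{4} - \frac{\sqrt{Z + Z 2 Z}}{8} = \frac{1}{4} - \frac{\sqrt{Z + 2 Z^{2}}}{8}$)
$W{\left(g \right)} = 4 g^{2}$ ($W{\left(g \right)} = \left(g + g\right)^{2} = \left(2 g\right)^{2} = 4 g^{2}$)
$\left(-6 + 9\right) M{\left(-4 \right)} - W{\left(23 \right)} = \left(-6 + 9\right) \left(\frac{1}{4} - \frac{\sqrt{- 4 \left(1 + 2 \left(-4\right)\right)}}{8}\right) - 4 \cdot 23^{2} = 3 \left(\frac{1}{4} - \frac{\sqrt{- 4 \left(1 - 8\right)}}{8}\right) - 4 \cdot 529 = 3 \left(\frac{1}{4} - \frac{\sqrt{\left(-4\right) \left(-7\right)}}{8}\right) - 2116 = 3 \left(\frac{1}{4} - \frac{\sqrt{28}}{8}\right) - 2116 = 3 \left(\frac{1}{4} - \frac{2 \sqrt{7}}{8}\right) - 2116 = 3 \left(\frac{1}{4} - \frac{\sqrt{7}}{4}\right) - 2116 = \left(\frac{3}{4} - \frac{3 \sqrt{7}}{4}\right) - 2116 = - \frac{8461}{4} - \frac{3 \sqrt{7}}{4}$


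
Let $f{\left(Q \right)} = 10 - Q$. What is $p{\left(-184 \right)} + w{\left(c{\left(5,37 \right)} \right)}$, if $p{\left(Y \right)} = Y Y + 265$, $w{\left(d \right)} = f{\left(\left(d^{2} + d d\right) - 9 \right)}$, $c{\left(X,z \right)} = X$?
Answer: $34090$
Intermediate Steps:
$w{\left(d \right)} = 19 - 2 d^{2}$ ($w{\left(d \right)} = 10 - \left(\left(d^{2} + d d\right) - 9\right) = 10 - \left(\left(d^{2} + d^{2}\right) - 9\right) = 10 - \left(2 d^{2} - 9\right) = 10 - \left(-9 + 2 d^{2}\right) = 19 - 2 d^{2}$)
$p{\left(Y \right)} = 265 + Y^{2}$ ($p{\left(Y \right)} = Y^{2} + 265 = 265 + Y^{2}$)
$p{\left(-184 \right)} + w{\left(c{\left(5,37 \right)} \right)} = \left(265 + \left(-184\right)^{2}\right) + \left(19 - 2 \cdot 5^{2}\right) = \left(265 + 33856\right) + \left(19 - 50\right) = 34121 + \left(19 - 50\right) = 34121 - 31 = 34090$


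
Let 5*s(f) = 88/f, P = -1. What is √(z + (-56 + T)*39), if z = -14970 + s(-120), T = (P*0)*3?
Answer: I*√3859683/15 ≈ 130.97*I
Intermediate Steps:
s(f) = 88/(5*f) (s(f) = (88/f)/5 = 88/(5*f))
T = 0 (T = -1*0*3 = 0*3 = 0)
z = -1122761/75 (z = -14970 + (88/5)/(-120) = -14970 + (88/5)*(-1/120) = -14970 - 11/75 = -1122761/75 ≈ -14970.)
√(z + (-56 + T)*39) = √(-1122761/75 + (-56 + 0)*39) = √(-1122761/75 - 56*39) = √(-1122761/75 - 2184) = √(-1286561/75) = I*√3859683/15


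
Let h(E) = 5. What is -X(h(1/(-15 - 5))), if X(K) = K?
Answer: -5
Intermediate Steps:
-X(h(1/(-15 - 5))) = -1*5 = -5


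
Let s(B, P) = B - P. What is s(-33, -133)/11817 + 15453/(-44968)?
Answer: -178111301/531386856 ≈ -0.33518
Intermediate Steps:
s(-33, -133)/11817 + 15453/(-44968) = (-33 - 1*(-133))/11817 + 15453/(-44968) = (-33 + 133)*(1/11817) + 15453*(-1/44968) = 100*(1/11817) - 15453/44968 = 100/11817 - 15453/44968 = -178111301/531386856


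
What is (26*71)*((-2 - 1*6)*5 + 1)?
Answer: -71994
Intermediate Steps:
(26*71)*((-2 - 1*6)*5 + 1) = 1846*((-2 - 6)*5 + 1) = 1846*(-8*5 + 1) = 1846*(-40 + 1) = 1846*(-39) = -71994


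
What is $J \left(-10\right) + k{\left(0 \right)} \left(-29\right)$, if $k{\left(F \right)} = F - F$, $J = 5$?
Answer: $-50$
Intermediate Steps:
$k{\left(F \right)} = 0$
$J \left(-10\right) + k{\left(0 \right)} \left(-29\right) = 5 \left(-10\right) + 0 \left(-29\right) = -50 + 0 = -50$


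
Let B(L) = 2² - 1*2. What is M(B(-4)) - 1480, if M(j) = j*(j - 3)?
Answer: -1482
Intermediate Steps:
B(L) = 2 (B(L) = 4 - 2 = 2)
M(j) = j*(-3 + j)
M(B(-4)) - 1480 = 2*(-3 + 2) - 1480 = 2*(-1) - 1480 = -2 - 1480 = -1482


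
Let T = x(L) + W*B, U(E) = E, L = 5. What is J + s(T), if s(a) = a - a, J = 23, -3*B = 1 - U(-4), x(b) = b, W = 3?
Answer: 23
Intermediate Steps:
B = -5/3 (B = -(1 - 1*(-4))/3 = -(1 + 4)/3 = -⅓*5 = -5/3 ≈ -1.6667)
T = 0 (T = 5 + 3*(-5/3) = 5 - 5 = 0)
s(a) = 0
J + s(T) = 23 + 0 = 23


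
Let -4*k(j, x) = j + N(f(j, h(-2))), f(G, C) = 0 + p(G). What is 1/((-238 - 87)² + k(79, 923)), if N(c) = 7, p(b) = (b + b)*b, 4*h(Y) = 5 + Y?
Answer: 2/211207 ≈ 9.4694e-6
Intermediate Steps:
h(Y) = 5/4 + Y/4 (h(Y) = (5 + Y)/4 = 5/4 + Y/4)
p(b) = 2*b² (p(b) = (2*b)*b = 2*b²)
f(G, C) = 2*G² (f(G, C) = 0 + 2*G² = 2*G²)
k(j, x) = -7/4 - j/4 (k(j, x) = -(j + 7)/4 = -(7 + j)/4 = -7/4 - j/4)
1/((-238 - 87)² + k(79, 923)) = 1/((-238 - 87)² + (-7/4 - ¼*79)) = 1/((-325)² + (-7/4 - 79/4)) = 1/(105625 - 43/2) = 1/(211207/2) = 2/211207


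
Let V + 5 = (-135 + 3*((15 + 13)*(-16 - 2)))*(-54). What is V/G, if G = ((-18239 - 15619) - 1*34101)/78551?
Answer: -6985776083/67959 ≈ -1.0279e+5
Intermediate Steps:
V = 88933 (V = -5 + (-135 + 3*((15 + 13)*(-16 - 2)))*(-54) = -5 + (-135 + 3*(28*(-18)))*(-54) = -5 + (-135 + 3*(-504))*(-54) = -5 + (-135 - 1512)*(-54) = -5 - 1647*(-54) = -5 + 88938 = 88933)
G = -67959/78551 (G = (-33858 - 34101)*(1/78551) = -67959*1/78551 = -67959/78551 ≈ -0.86516)
V/G = 88933/(-67959/78551) = 88933*(-78551/67959) = -6985776083/67959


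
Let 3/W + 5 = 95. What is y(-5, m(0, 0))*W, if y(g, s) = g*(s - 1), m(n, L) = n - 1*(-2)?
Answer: -⅙ ≈ -0.16667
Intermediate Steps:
m(n, L) = 2 + n (m(n, L) = n + 2 = 2 + n)
y(g, s) = g*(-1 + s)
W = 1/30 (W = 3/(-5 + 95) = 3/90 = 3*(1/90) = 1/30 ≈ 0.033333)
y(-5, m(0, 0))*W = -5*(-1 + (2 + 0))*(1/30) = -5*(-1 + 2)*(1/30) = -5*1*(1/30) = -5*1/30 = -⅙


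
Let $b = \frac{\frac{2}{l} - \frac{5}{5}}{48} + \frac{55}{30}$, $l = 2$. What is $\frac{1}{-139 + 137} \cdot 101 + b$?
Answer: $- \frac{146}{3} \approx -48.667$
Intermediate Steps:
$b = \frac{11}{6}$ ($b = \frac{\frac{2}{2} - \frac{5}{5}}{48} + \frac{55}{30} = \left(2 \cdot \frac{1}{2} - 1\right) \frac{1}{48} + 55 \cdot \frac{1}{30} = \left(1 - 1\right) \frac{1}{48} + \frac{11}{6} = 0 \cdot \frac{1}{48} + \frac{11}{6} = 0 + \frac{11}{6} = \frac{11}{6} \approx 1.8333$)
$\frac{1}{-139 + 137} \cdot 101 + b = \frac{1}{-139 + 137} \cdot 101 + \frac{11}{6} = \frac{1}{-2} \cdot 101 + \frac{11}{6} = \left(- \frac{1}{2}\right) 101 + \frac{11}{6} = - \frac{101}{2} + \frac{11}{6} = - \frac{146}{3}$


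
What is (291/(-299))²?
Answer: 84681/89401 ≈ 0.94720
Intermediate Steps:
(291/(-299))² = (291*(-1/299))² = (-291/299)² = 84681/89401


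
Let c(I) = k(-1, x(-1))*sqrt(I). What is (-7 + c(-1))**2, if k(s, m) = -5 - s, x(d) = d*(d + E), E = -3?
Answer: 33 + 56*I ≈ 33.0 + 56.0*I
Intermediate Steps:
x(d) = d*(-3 + d) (x(d) = d*(d - 3) = d*(-3 + d))
c(I) = -4*sqrt(I) (c(I) = (-5 - 1*(-1))*sqrt(I) = (-5 + 1)*sqrt(I) = -4*sqrt(I))
(-7 + c(-1))**2 = (-7 - 4*I)**2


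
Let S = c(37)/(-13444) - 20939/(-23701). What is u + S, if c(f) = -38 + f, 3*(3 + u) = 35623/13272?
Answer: -553584984101/453100738968 ≈ -1.2218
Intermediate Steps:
u = -11975/5688 (u = -3 + (35623/13272)/3 = -3 + (35623*(1/13272))/3 = -3 + (1/3)*(5089/1896) = -3 + 5089/5688 = -11975/5688 ≈ -2.1053)
S = 281527617/318636244 (S = (-38 + 37)/(-13444) - 20939/(-23701) = -1*(-1/13444) - 20939*(-1/23701) = 1/13444 + 20939/23701 = 281527617/318636244 ≈ 0.88354)
u + S = -11975/5688 + 281527617/318636244 = -553584984101/453100738968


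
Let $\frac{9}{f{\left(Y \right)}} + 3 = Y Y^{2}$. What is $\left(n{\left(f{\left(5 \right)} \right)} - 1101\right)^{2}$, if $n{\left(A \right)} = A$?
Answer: $\frac{18039981969}{14884} \approx 1.212 \cdot 10^{6}$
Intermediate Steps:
$f{\left(Y \right)} = \frac{9}{-3 + Y^{3}}$ ($f{\left(Y \right)} = \frac{9}{-3 + Y Y^{2}} = \frac{9}{-3 + Y^{3}}$)
$\left(n{\left(f{\left(5 \right)} \right)} - 1101\right)^{2} = \left(\frac{9}{-3 + 5^{3}} - 1101\right)^{2} = \left(\frac{9}{-3 + 125} - 1101\right)^{2} = \left(\frac{9}{122} - 1101\right)^{2} = \left(- \frac{134313}{122}\right)^{2} = \frac{18039981969}{14884}$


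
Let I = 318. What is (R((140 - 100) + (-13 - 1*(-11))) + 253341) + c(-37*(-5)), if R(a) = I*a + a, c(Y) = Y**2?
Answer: 299688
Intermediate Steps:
R(a) = 319*a (R(a) = 318*a + a = 319*a)
(R((140 - 100) + (-13 - 1*(-11))) + 253341) + c(-37*(-5)) = (319*((140 - 100) + (-13 - 1*(-11))) + 253341) + (-37*(-5))**2 = (319*(40 + (-13 + 11)) + 253341) + 185**2 = (319*(40 - 2) + 253341) + 34225 = (319*38 + 253341) + 34225 = (12122 + 253341) + 34225 = 265463 + 34225 = 299688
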